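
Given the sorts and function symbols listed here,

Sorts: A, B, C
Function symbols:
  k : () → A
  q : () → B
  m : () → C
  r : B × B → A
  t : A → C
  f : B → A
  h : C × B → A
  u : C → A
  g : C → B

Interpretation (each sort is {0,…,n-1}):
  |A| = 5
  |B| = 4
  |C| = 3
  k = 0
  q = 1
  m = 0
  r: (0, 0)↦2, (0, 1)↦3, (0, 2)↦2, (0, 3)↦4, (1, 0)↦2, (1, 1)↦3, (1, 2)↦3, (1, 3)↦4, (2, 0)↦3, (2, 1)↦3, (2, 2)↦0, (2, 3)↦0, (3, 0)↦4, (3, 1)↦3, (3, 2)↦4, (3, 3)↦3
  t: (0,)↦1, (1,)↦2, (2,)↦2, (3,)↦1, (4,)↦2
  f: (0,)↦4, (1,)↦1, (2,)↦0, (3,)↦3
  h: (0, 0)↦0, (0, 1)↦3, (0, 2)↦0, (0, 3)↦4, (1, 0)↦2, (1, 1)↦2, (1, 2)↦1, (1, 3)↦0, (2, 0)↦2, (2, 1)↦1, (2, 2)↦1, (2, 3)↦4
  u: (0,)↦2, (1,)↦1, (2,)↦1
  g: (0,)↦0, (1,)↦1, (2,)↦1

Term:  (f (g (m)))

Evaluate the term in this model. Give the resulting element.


  m = 0
  (g (m)) = g(0,) = 0
  (f (g (m))) = f(0,) = 4

value = 4


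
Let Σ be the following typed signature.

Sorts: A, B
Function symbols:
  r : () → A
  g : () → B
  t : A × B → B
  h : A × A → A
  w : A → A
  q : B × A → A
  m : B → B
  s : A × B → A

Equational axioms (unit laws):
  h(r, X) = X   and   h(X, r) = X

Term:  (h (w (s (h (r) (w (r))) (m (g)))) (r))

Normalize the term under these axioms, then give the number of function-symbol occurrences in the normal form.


size = 6

1. (h (w (s (h (r) (w (r))) (m (g)))) (r))  →  (w (s (h (r) (w (r))) (m (g))))
2. (w (s (h (r) (w (r))) (m (g))))  →  (w (s (w (r)) (m (g))))
normal form: (w (s (w (r)) (m (g))))


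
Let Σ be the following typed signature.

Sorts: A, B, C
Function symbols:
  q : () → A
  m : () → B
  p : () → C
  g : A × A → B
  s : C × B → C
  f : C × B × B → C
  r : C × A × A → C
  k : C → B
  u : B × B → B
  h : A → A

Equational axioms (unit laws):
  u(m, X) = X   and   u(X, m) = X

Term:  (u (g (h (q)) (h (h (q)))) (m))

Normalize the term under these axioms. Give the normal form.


1. (u (g (h (q)) (h (h (q)))) (m))  →  (g (h (q)) (h (h (q))))

normal form = (g (h (q)) (h (h (q))))


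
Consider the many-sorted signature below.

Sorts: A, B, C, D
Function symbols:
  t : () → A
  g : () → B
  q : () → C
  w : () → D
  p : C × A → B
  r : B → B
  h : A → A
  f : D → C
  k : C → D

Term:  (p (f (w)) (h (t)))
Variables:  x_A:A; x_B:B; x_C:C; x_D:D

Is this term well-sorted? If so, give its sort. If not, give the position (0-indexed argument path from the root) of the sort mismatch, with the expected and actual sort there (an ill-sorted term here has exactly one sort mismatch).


    (w) : D
  (f (w)) : C
    (t) : A
  (h (t)) : A
(p (f (w)) (h (t))) : B

well-sorted; sort = B


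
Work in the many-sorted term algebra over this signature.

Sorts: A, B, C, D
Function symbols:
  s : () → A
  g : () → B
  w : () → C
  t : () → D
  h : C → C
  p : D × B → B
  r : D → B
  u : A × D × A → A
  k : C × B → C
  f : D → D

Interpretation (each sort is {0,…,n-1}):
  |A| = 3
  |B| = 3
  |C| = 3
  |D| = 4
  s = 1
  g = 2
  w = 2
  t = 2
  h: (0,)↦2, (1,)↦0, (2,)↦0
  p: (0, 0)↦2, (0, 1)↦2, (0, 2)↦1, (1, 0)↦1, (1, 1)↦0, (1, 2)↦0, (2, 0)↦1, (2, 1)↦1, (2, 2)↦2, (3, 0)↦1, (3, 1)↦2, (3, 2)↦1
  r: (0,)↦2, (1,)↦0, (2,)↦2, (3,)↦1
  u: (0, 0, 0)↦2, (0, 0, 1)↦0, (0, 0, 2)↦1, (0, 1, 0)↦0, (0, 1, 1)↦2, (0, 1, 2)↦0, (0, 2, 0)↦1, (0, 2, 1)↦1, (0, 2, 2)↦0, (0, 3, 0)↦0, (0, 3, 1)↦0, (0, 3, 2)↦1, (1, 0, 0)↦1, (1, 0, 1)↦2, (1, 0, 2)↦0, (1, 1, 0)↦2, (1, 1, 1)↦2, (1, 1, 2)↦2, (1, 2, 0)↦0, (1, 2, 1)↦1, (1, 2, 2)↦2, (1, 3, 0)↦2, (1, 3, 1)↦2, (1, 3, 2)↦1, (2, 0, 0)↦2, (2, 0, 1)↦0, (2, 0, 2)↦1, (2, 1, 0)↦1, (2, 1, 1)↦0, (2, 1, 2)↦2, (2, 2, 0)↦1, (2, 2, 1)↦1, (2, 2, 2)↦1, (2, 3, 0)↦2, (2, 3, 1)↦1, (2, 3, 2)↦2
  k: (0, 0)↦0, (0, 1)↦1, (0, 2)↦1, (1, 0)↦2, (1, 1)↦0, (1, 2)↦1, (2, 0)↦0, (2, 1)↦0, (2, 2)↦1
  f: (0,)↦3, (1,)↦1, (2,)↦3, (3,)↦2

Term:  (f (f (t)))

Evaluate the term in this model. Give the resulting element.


value = 2

  t = 2
  (f (t)) = f(2,) = 3
  (f (f (t))) = f(3,) = 2


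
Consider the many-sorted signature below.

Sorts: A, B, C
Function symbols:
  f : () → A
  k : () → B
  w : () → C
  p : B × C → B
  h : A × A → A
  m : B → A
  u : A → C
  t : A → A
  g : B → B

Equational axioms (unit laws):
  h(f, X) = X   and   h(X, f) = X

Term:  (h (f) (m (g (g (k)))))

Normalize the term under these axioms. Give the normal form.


normal form = (m (g (g (k))))

1. (h (f) (m (g (g (k)))))  →  (m (g (g (k))))


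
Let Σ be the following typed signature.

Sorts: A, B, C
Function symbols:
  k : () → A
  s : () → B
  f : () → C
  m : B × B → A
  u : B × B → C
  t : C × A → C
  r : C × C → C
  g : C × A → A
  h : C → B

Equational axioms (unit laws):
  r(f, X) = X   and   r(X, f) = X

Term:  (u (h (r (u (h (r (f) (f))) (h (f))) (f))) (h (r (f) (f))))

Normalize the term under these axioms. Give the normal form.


normal form = (u (h (u (h (f)) (h (f)))) (h (f)))

1. (u (h (r (u (h (r (f) (f))) (h (f))) (f))) (h (r (f) (f))))  →  (u (h (u (h (r (f) (f))) (h (f)))) (h (r (f) (f))))
2. (u (h (u (h (r (f) (f))) (h (f)))) (h (r (f) (f))))  →  (u (h (u (h (f)) (h (f)))) (h (r (f) (f))))
3. (u (h (u (h (f)) (h (f)))) (h (r (f) (f))))  →  (u (h (u (h (f)) (h (f)))) (h (f)))


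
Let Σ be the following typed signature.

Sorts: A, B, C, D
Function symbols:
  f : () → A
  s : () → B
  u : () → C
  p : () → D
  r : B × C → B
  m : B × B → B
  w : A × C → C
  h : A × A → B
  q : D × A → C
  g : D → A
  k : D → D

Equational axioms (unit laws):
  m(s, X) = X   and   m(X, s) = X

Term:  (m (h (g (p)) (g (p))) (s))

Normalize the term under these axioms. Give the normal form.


normal form = (h (g (p)) (g (p)))

1. (m (h (g (p)) (g (p))) (s))  →  (h (g (p)) (g (p)))


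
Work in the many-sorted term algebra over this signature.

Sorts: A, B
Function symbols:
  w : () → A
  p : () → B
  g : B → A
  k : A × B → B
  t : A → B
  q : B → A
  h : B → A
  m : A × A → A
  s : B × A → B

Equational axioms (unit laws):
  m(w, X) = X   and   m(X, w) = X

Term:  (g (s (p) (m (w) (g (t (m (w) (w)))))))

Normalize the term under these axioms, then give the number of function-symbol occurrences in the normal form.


size = 6

1. (g (s (p) (m (w) (g (t (m (w) (w)))))))  →  (g (s (p) (g (t (m (w) (w))))))
2. (g (s (p) (g (t (m (w) (w))))))  →  (g (s (p) (g (t (w)))))
normal form: (g (s (p) (g (t (w)))))


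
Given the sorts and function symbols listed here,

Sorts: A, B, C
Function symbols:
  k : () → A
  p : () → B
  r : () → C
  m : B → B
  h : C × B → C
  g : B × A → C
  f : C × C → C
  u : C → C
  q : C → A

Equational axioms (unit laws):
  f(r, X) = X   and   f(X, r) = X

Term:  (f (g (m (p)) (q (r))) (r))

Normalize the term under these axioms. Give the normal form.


1. (f (g (m (p)) (q (r))) (r))  →  (g (m (p)) (q (r)))

normal form = (g (m (p)) (q (r)))


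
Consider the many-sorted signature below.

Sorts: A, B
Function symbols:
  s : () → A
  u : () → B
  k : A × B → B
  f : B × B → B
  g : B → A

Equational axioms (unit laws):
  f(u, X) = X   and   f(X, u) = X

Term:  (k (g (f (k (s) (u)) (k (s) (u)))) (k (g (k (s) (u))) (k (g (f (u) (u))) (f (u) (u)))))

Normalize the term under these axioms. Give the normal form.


normal form = (k (g (f (k (s) (u)) (k (s) (u)))) (k (g (k (s) (u))) (k (g (u)) (u))))

1. (k (g (f (k (s) (u)) (k (s) (u)))) (k (g (k (s) (u))) (k (g (f (u) (u))) (f (u) (u)))))  →  (k (g (f (k (s) (u)) (k (s) (u)))) (k (g (k (s) (u))) (k (g (u)) (f (u) (u)))))
2. (k (g (f (k (s) (u)) (k (s) (u)))) (k (g (k (s) (u))) (k (g (u)) (f (u) (u)))))  →  (k (g (f (k (s) (u)) (k (s) (u)))) (k (g (k (s) (u))) (k (g (u)) (u))))


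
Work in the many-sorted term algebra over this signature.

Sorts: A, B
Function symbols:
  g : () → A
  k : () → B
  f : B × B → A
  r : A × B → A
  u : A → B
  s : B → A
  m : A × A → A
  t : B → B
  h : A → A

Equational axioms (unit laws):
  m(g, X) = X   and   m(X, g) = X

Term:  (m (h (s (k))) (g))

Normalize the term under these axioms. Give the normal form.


1. (m (h (s (k))) (g))  →  (h (s (k)))

normal form = (h (s (k)))


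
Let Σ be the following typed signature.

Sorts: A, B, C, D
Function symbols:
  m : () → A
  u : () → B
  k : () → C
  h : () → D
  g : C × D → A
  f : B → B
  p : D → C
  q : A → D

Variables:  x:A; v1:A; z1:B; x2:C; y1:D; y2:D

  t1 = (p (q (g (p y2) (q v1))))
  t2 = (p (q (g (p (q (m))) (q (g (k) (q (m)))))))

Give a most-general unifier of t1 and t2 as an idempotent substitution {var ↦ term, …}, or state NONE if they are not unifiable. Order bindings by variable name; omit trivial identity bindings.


{v1 ↦ (g (k) (q (m))), y2 ↦ (q (m))}


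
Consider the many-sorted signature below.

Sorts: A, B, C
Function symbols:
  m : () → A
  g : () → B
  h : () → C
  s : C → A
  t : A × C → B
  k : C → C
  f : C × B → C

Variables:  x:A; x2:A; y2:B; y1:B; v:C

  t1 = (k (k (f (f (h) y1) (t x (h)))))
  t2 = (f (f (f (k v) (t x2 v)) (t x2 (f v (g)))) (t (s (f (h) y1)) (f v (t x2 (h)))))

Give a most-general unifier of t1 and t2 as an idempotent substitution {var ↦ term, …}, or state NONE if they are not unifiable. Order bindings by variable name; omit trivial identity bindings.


head clash or occurs-check failure — not unifiable

NONE (not unifiable)


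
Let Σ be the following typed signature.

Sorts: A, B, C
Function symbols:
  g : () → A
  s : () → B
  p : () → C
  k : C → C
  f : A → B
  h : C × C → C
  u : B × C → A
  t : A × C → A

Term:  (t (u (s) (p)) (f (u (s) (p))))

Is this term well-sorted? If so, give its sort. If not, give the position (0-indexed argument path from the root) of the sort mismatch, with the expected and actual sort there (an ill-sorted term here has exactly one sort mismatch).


    (s) : B
    (p) : C
  (u (s) (p)) : A
      (s) : B
      (p) : C
    (u (s) (p)) : A
  (f (u (s) (p))) : B
(t (u (s) (p)) (f (u (s) (p)))) : ✗ arg 1 at [1] has sort B, expected C

ill-sorted at position [1]: expected C, got B


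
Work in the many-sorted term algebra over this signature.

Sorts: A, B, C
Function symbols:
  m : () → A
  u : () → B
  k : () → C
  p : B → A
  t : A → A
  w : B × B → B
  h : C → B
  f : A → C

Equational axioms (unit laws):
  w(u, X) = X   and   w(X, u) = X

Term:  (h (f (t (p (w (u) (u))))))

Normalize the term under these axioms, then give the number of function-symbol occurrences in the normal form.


size = 5

1. (h (f (t (p (w (u) (u))))))  →  (h (f (t (p (u)))))
normal form: (h (f (t (p (u)))))


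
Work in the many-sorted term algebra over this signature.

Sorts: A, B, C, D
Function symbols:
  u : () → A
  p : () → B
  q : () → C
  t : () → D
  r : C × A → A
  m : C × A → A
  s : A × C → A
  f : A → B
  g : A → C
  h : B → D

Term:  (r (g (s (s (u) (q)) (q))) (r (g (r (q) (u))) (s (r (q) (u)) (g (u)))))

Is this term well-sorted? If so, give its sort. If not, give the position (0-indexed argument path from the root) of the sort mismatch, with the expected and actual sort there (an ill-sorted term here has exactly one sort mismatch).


well-sorted; sort = A

        (u) : A
        (q) : C
      (s (u) (q)) : A
      (q) : C
    (s (s (u) (q)) (q)) : A
  (g (s (s (u) (q)) (q))) : C
        (q) : C
        (u) : A
      (r (q) (u)) : A
    (g (r (q) (u))) : C
        (q) : C
        (u) : A
      (r (q) (u)) : A
        (u) : A
      (g (u)) : C
    (s (r (q) (u)) (g (u))) : A
  (r (g (r (q) (u))) (s (r (q) (u)) (g (u)))) : A
(r (g (s (s (u) (q)) (q))) (r (g (r (q) (u))) (s (r (q) (u)) (g (u))))) : A


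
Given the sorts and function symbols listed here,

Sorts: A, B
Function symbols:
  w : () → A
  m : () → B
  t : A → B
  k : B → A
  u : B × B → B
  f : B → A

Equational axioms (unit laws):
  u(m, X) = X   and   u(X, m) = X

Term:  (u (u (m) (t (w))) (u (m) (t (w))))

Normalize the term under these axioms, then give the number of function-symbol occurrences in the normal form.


1. (u (u (m) (t (w))) (u (m) (t (w))))  →  (u (t (w)) (u (m) (t (w))))
2. (u (t (w)) (u (m) (t (w))))  →  (u (t (w)) (t (w)))
normal form: (u (t (w)) (t (w)))

size = 5


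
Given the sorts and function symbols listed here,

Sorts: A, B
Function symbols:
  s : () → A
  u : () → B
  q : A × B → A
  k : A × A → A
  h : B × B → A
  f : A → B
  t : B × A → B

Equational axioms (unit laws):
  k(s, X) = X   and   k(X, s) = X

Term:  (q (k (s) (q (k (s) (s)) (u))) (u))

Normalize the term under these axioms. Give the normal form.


1. (q (k (s) (q (k (s) (s)) (u))) (u))  →  (q (q (k (s) (s)) (u)) (u))
2. (q (q (k (s) (s)) (u)) (u))  →  (q (q (s) (u)) (u))

normal form = (q (q (s) (u)) (u))


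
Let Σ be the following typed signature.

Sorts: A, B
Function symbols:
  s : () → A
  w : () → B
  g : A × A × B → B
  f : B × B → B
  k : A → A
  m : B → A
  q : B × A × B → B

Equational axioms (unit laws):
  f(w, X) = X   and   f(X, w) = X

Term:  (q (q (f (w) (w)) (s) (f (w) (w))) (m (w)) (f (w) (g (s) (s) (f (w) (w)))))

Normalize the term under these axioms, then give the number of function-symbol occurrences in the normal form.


size = 11

1. (q (q (f (w) (w)) (s) (f (w) (w))) (m (w)) (f (w) (g (s) (s) (f (w) (w)))))  →  (q (q (w) (s) (f (w) (w))) (m (w)) (f (w) (g (s) (s) (f (w) (w)))))
2. (q (q (w) (s) (f (w) (w))) (m (w)) (f (w) (g (s) (s) (f (w) (w)))))  →  (q (q (w) (s) (w)) (m (w)) (f (w) (g (s) (s) (f (w) (w)))))
3. (q (q (w) (s) (w)) (m (w)) (f (w) (g (s) (s) (f (w) (w)))))  →  (q (q (w) (s) (w)) (m (w)) (g (s) (s) (f (w) (w))))
4. (q (q (w) (s) (w)) (m (w)) (g (s) (s) (f (w) (w))))  →  (q (q (w) (s) (w)) (m (w)) (g (s) (s) (w)))
normal form: (q (q (w) (s) (w)) (m (w)) (g (s) (s) (w)))


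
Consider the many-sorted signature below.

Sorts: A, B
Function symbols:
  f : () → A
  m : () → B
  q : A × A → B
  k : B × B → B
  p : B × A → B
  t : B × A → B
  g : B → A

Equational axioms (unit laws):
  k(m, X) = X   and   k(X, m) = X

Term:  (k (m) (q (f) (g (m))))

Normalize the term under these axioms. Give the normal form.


1. (k (m) (q (f) (g (m))))  →  (q (f) (g (m)))

normal form = (q (f) (g (m)))


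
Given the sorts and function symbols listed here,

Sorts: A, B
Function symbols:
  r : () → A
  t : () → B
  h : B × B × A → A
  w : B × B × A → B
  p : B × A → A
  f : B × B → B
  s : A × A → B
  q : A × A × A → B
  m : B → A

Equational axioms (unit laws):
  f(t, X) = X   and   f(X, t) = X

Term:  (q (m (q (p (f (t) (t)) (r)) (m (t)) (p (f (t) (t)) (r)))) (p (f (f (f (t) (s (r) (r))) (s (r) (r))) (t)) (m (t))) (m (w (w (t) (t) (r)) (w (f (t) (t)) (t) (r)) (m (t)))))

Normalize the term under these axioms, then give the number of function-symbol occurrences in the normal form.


1. (q (m (q (p (f (t) (t)) (r)) (m (t)) (p (f (t) (t)) (r)))) (p (f (f (f (t) (s (r) (r))) (s (r) (r))) (t)) (m (t))) (m (w (w (t) (t) (r)) (w (f (t) (t)) (t) (r)) (m (t)))))  →  (q (m (q (p (t) (r)) (m (t)) (p (f (t) (t)) (r)))) (p (f (f (f (t) (s (r) (r))) (s (r) (r))) (t)) (m (t))) (m (w (w (t) (t) (r)) (w (f (t) (t)) (t) (r)) (m (t)))))
2. (q (m (q (p (t) (r)) (m (t)) (p (f (t) (t)) (r)))) (p (f (f (f (t) (s (r) (r))) (s (r) (r))) (t)) (m (t))) (m (w (w (t) (t) (r)) (w (f (t) (t)) (t) (r)) (m (t)))))  →  (q (m (q (p (t) (r)) (m (t)) (p (t) (r)))) (p (f (f (f (t) (s (r) (r))) (s (r) (r))) (t)) (m (t))) (m (w (w (t) (t) (r)) (w (f (t) (t)) (t) (r)) (m (t)))))
3. (q (m (q (p (t) (r)) (m (t)) (p (t) (r)))) (p (f (f (f (t) (s (r) (r))) (s (r) (r))) (t)) (m (t))) (m (w (w (t) (t) (r)) (w (f (t) (t)) (t) (r)) (m (t)))))  →  (q (m (q (p (t) (r)) (m (t)) (p (t) (r)))) (p (f (f (t) (s (r) (r))) (s (r) (r))) (m (t))) (m (w (w (t) (t) (r)) (w (f (t) (t)) (t) (r)) (m (t)))))
4. (q (m (q (p (t) (r)) (m (t)) (p (t) (r)))) (p (f (f (t) (s (r) (r))) (s (r) (r))) (m (t))) (m (w (w (t) (t) (r)) (w (f (t) (t)) (t) (r)) (m (t)))))  →  (q (m (q (p (t) (r)) (m (t)) (p (t) (r)))) (p (f (s (r) (r)) (s (r) (r))) (m (t))) (m (w (w (t) (t) (r)) (w (f (t) (t)) (t) (r)) (m (t)))))
5. (q (m (q (p (t) (r)) (m (t)) (p (t) (r)))) (p (f (s (r) (r)) (s (r) (r))) (m (t))) (m (w (w (t) (t) (r)) (w (f (t) (t)) (t) (r)) (m (t)))))  →  (q (m (q (p (t) (r)) (m (t)) (p (t) (r)))) (p (f (s (r) (r)) (s (r) (r))) (m (t))) (m (w (w (t) (t) (r)) (w (t) (t) (r)) (m (t)))))
normal form: (q (m (q (p (t) (r)) (m (t)) (p (t) (r)))) (p (f (s (r) (r)) (s (r) (r))) (m (t))) (m (w (w (t) (t) (r)) (w (t) (t) (r)) (m (t)))))

size = 33


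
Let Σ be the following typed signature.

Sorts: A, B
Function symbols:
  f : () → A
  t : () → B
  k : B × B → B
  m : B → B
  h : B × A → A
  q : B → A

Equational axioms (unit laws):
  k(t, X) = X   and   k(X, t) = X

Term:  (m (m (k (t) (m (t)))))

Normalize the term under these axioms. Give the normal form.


1. (m (m (k (t) (m (t)))))  →  (m (m (m (t))))

normal form = (m (m (m (t))))


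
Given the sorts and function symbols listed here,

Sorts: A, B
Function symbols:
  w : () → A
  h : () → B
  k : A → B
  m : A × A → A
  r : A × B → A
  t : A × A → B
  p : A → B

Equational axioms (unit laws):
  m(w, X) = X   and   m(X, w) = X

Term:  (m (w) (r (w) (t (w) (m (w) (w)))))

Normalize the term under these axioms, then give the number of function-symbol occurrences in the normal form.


size = 5

1. (m (w) (r (w) (t (w) (m (w) (w)))))  →  (r (w) (t (w) (m (w) (w))))
2. (r (w) (t (w) (m (w) (w))))  →  (r (w) (t (w) (w)))
normal form: (r (w) (t (w) (w)))


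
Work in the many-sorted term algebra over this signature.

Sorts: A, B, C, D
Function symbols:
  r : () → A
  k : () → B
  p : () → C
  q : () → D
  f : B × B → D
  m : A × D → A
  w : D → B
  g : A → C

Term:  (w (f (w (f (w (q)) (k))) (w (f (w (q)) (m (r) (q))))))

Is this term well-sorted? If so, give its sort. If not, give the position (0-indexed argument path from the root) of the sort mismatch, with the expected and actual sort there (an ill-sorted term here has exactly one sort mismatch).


          (q) : D
        (w (q)) : B
        (k) : B
      (f (w (q)) (k)) : D
    (w (f (w (q)) (k))) : B
          (q) : D
        (w (q)) : B
          (r) : A
          (q) : D
        (m (r) (q)) : A
      (f (w (q)) (m (r) (q))) : ✗ arg 1 at [0, 1, 0, 1] has sort A, expected B

ill-sorted at position [0, 1, 0, 1]: expected B, got A


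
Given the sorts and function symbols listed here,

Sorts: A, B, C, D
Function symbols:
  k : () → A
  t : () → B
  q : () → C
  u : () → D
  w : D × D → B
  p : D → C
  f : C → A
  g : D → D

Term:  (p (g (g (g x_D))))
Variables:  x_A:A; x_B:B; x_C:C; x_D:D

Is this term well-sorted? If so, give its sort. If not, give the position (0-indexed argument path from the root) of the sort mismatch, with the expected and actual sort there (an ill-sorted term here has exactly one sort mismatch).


well-sorted; sort = C

        x_D : D
      (g x_D) : D
    (g (g x_D)) : D
  (g (g (g x_D))) : D
(p (g (g (g x_D)))) : C


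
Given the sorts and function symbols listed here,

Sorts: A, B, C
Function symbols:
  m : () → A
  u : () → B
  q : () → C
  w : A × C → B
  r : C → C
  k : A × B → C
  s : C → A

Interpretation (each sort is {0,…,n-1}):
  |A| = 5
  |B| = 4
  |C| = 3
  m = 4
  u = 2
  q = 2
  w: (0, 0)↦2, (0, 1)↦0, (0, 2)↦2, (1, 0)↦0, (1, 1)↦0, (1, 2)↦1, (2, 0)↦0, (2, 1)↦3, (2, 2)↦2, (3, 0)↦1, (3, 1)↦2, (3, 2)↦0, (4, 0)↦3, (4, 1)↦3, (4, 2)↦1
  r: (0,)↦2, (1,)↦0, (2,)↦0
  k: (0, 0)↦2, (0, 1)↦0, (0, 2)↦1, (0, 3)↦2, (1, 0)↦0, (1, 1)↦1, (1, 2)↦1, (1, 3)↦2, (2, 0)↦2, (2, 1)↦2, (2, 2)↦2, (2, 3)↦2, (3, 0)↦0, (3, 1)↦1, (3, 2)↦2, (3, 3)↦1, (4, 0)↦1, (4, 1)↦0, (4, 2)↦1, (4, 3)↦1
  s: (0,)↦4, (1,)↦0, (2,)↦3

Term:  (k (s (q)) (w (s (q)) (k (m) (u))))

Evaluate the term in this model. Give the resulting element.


  q = 2
  (s (q)) = s(2,) = 3
  q = 2
  (s (q)) = s(2,) = 3
  m = 4
  u = 2
  (k (m) (u)) = k(4, 2) = 1
  (w (s (q)) (k (m) (u))) = w(3, 1) = 2
  (k (s (q)) (w (s (q)) (k (m) (u)))) = k(3, 2) = 2

value = 2


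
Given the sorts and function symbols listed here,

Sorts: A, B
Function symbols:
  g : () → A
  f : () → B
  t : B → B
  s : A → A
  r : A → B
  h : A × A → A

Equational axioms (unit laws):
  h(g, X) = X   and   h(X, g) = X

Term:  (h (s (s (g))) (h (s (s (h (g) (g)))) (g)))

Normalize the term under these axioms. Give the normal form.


1. (h (s (s (g))) (h (s (s (h (g) (g)))) (g)))  →  (h (s (s (g))) (s (s (h (g) (g)))))
2. (h (s (s (g))) (s (s (h (g) (g)))))  →  (h (s (s (g))) (s (s (g))))

normal form = (h (s (s (g))) (s (s (g))))


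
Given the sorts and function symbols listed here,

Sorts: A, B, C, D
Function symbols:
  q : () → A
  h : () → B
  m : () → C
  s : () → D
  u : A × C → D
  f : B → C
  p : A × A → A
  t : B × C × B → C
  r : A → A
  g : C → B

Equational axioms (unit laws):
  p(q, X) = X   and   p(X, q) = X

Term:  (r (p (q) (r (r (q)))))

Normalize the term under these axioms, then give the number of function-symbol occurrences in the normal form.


1. (r (p (q) (r (r (q)))))  →  (r (r (r (q))))
normal form: (r (r (r (q))))

size = 4


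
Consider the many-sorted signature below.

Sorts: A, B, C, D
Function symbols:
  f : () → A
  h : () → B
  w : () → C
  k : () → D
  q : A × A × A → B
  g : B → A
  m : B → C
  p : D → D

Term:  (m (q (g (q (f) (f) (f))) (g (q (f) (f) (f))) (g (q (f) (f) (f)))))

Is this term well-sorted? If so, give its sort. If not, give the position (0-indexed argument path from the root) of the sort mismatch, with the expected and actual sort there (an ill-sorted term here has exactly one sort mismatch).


well-sorted; sort = C

        (f) : A
        (f) : A
        (f) : A
      (q (f) (f) (f)) : B
    (g (q (f) (f) (f))) : A
        (f) : A
        (f) : A
        (f) : A
      (q (f) (f) (f)) : B
    (g (q (f) (f) (f))) : A
        (f) : A
        (f) : A
        (f) : A
      (q (f) (f) (f)) : B
    (g (q (f) (f) (f))) : A
  (q (g (q (f) (f) (f))) (g (q (f) (f) (f))) (g (q (f) (f) (f)))) : B
(m (q (g (q (f) (f) (f))) (g (q (f) (f) (f))) (g (q (f) (f) (f))))) : C


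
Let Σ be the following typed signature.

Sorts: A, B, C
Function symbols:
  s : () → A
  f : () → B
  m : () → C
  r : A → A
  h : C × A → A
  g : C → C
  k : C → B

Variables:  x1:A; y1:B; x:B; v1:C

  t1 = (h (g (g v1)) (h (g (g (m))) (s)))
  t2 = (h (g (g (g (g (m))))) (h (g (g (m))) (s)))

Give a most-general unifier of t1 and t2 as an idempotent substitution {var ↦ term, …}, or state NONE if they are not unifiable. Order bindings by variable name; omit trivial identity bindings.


{v1 ↦ (g (g (m)))}


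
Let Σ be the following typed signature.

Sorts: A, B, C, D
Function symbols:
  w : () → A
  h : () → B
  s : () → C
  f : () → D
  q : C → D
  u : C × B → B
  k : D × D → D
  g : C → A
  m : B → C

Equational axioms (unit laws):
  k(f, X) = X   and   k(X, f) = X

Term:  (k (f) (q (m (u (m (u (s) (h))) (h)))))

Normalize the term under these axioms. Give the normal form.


1. (k (f) (q (m (u (m (u (s) (h))) (h)))))  →  (q (m (u (m (u (s) (h))) (h))))

normal form = (q (m (u (m (u (s) (h))) (h))))


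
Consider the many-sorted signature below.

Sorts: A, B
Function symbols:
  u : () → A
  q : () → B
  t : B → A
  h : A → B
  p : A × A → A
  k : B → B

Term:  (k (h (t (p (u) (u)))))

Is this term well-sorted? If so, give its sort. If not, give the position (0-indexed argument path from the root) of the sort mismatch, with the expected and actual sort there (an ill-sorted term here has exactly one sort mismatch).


ill-sorted at position [0, 0, 0]: expected B, got A

        (u) : A
        (u) : A
      (p (u) (u)) : A
    (t (p (u) (u))) : ✗ arg 0 at [0, 0, 0] has sort A, expected B


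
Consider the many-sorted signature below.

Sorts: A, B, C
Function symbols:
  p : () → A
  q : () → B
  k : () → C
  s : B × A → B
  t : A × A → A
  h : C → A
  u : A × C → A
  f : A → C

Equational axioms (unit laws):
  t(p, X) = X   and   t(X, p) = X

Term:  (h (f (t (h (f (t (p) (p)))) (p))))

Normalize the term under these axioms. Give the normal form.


normal form = (h (f (h (f (p)))))

1. (h (f (t (h (f (t (p) (p)))) (p))))  →  (h (f (h (f (t (p) (p))))))
2. (h (f (h (f (t (p) (p))))))  →  (h (f (h (f (p)))))


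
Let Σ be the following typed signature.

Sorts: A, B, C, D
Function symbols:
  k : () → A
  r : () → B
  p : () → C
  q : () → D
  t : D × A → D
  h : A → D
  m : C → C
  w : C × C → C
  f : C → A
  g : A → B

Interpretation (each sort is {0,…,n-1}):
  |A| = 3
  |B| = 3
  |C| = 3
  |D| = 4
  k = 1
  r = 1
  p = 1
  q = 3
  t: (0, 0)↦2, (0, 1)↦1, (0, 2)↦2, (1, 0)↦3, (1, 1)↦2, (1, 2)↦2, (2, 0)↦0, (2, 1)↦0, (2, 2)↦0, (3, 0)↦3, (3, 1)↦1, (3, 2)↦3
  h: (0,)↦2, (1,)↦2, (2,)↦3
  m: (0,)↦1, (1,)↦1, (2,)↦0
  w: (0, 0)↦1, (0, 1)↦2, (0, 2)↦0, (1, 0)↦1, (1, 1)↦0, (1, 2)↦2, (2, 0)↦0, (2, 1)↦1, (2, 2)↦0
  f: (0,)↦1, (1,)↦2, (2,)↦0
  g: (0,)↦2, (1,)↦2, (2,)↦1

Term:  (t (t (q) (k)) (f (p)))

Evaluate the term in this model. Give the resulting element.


value = 2

  q = 3
  k = 1
  (t (q) (k)) = t(3, 1) = 1
  p = 1
  (f (p)) = f(1,) = 2
  (t (t (q) (k)) (f (p))) = t(1, 2) = 2


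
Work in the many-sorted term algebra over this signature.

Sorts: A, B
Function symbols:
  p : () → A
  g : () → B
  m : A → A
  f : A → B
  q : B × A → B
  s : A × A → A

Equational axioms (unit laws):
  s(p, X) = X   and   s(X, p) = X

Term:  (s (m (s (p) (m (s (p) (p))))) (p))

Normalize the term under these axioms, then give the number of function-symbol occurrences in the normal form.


size = 3

1. (s (m (s (p) (m (s (p) (p))))) (p))  →  (m (s (p) (m (s (p) (p)))))
2. (m (s (p) (m (s (p) (p)))))  →  (m (m (s (p) (p))))
3. (m (m (s (p) (p))))  →  (m (m (p)))
normal form: (m (m (p)))


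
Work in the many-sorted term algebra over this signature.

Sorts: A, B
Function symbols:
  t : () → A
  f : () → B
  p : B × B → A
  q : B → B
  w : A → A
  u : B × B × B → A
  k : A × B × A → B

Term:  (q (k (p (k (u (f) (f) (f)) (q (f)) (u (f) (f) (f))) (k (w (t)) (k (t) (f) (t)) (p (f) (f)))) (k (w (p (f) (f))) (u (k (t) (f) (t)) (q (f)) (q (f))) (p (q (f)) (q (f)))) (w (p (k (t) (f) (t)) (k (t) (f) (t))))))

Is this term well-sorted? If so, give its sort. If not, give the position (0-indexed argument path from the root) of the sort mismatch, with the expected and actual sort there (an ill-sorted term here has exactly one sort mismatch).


          (f) : B
          (f) : B
          (f) : B
        (u (f) (f) (f)) : A
          (f) : B
        (q (f)) : B
          (f) : B
          (f) : B
          (f) : B
        (u (f) (f) (f)) : A
      (k (u (f) (f) (f)) (q (f)) (u (f) (f) (f))) : B
          (t) : A
        (w (t)) : A
          (t) : A
          (f) : B
          (t) : A
        (k (t) (f) (t)) : B
          (f) : B
          (f) : B
        (p (f) (f)) : A
      (k (w (t)) (k (t) (f) (t)) (p (f) (f))) : B
    (p (k (u (f) (f) (f)) (q (f)) (u (f) (f) (f))) (k (w (t)) (k (t) (f) (t)) (p (f) (f)))) : A
          (f) : B
          (f) : B
        (p (f) (f)) : A
      (w (p (f) (f))) : A
          (t) : A
          (f) : B
          (t) : A
        (k (t) (f) (t)) : B
          (f) : B
        (q (f)) : B
          (f) : B
        (q (f)) : B
      (u (k (t) (f) (t)) (q (f)) (q (f))) : A
          (f) : B
        (q (f)) : B
          (f) : B
        (q (f)) : B
      (p (q (f)) (q (f))) : A
    (k (w (p (f) (f))) (u (k (t) (f) (t)) (q (f)) (q (f))) (p (q (f)) (q (f)))) : ✗ arg 1 at [0, 1, 1] has sort A, expected B
          (t) : A
          (f) : B
          (t) : A
        (k (t) (f) (t)) : B
          (t) : A
          (f) : B
          (t) : A
        (k (t) (f) (t)) : B
      (p (k (t) (f) (t)) (k (t) (f) (t))) : A
    (w (p (k (t) (f) (t)) (k (t) (f) (t)))) : A

ill-sorted at position [0, 1, 1]: expected B, got A


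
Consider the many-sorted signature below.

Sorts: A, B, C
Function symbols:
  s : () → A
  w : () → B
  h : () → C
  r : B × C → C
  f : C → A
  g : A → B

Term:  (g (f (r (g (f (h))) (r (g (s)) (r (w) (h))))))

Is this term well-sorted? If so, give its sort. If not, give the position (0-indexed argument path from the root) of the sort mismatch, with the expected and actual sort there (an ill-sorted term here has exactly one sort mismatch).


          (h) : C
        (f (h)) : A
      (g (f (h))) : B
          (s) : A
        (g (s)) : B
          (w) : B
          (h) : C
        (r (w) (h)) : C
      (r (g (s)) (r (w) (h))) : C
    (r (g (f (h))) (r (g (s)) (r (w) (h)))) : C
  (f (r (g (f (h))) (r (g (s)) (r (w) (h))))) : A
(g (f (r (g (f (h))) (r (g (s)) (r (w) (h)))))) : B

well-sorted; sort = B


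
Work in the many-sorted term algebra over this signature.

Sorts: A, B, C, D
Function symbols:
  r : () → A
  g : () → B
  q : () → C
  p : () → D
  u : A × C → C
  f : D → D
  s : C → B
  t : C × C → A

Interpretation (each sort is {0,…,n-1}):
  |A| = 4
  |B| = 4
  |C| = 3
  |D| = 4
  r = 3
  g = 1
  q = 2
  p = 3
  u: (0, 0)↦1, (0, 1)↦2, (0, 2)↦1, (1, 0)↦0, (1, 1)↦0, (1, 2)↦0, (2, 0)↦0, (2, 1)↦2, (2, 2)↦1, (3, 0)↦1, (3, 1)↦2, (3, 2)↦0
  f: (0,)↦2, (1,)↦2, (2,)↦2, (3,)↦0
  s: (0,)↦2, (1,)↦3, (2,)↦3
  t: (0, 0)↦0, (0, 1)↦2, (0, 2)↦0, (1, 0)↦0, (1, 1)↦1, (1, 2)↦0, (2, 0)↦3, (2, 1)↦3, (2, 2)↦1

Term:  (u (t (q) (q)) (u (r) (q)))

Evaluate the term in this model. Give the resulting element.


  q = 2
  q = 2
  (t (q) (q)) = t(2, 2) = 1
  r = 3
  q = 2
  (u (r) (q)) = u(3, 2) = 0
  (u (t (q) (q)) (u (r) (q))) = u(1, 0) = 0

value = 0


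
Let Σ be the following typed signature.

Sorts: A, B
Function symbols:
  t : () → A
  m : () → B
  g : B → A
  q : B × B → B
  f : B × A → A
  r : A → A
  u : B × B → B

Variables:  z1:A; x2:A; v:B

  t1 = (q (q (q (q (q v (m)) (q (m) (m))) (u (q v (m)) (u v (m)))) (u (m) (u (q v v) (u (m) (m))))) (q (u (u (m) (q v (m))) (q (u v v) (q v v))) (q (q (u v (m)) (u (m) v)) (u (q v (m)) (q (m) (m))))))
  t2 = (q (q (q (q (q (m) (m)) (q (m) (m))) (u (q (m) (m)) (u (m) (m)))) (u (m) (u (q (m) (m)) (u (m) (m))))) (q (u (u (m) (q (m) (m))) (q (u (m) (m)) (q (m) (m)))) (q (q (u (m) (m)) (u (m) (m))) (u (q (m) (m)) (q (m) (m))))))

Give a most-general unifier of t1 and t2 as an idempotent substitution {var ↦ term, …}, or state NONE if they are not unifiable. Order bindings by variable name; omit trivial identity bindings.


{v ↦ (m)}


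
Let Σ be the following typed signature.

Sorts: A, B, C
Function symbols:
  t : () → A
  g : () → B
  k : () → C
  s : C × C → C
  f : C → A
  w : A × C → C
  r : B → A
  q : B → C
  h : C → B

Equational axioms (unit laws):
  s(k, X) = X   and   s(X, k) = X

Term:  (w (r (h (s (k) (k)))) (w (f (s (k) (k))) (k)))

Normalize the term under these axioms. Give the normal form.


1. (w (r (h (s (k) (k)))) (w (f (s (k) (k))) (k)))  →  (w (r (h (k))) (w (f (s (k) (k))) (k)))
2. (w (r (h (k))) (w (f (s (k) (k))) (k)))  →  (w (r (h (k))) (w (f (k)) (k)))

normal form = (w (r (h (k))) (w (f (k)) (k)))


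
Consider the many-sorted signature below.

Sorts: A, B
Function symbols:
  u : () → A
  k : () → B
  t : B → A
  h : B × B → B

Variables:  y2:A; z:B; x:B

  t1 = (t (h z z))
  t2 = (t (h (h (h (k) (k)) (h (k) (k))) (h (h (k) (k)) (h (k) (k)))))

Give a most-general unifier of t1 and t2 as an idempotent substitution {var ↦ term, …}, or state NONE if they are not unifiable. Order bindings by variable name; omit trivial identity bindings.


{z ↦ (h (h (k) (k)) (h (k) (k)))}


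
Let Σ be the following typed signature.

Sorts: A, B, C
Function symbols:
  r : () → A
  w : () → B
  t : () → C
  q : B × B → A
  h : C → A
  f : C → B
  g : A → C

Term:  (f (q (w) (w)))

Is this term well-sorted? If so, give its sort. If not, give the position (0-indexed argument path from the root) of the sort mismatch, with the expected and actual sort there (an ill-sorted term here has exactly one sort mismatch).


ill-sorted at position [0]: expected C, got A

    (w) : B
    (w) : B
  (q (w) (w)) : A
(f (q (w) (w))) : ✗ arg 0 at [0] has sort A, expected C


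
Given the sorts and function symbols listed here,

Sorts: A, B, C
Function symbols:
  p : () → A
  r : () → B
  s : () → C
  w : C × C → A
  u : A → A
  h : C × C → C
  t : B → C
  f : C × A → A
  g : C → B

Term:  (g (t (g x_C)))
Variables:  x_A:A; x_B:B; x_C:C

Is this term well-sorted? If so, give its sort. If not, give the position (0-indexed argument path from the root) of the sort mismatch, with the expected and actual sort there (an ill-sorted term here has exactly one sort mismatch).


well-sorted; sort = B

      x_C : C
    (g x_C) : B
  (t (g x_C)) : C
(g (t (g x_C))) : B


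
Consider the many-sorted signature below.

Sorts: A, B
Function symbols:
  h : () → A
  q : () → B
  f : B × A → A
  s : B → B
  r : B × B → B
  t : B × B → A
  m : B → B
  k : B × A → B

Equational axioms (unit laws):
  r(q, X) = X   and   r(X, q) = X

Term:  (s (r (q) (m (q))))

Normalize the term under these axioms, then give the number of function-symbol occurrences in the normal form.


size = 3

1. (s (r (q) (m (q))))  →  (s (m (q)))
normal form: (s (m (q)))


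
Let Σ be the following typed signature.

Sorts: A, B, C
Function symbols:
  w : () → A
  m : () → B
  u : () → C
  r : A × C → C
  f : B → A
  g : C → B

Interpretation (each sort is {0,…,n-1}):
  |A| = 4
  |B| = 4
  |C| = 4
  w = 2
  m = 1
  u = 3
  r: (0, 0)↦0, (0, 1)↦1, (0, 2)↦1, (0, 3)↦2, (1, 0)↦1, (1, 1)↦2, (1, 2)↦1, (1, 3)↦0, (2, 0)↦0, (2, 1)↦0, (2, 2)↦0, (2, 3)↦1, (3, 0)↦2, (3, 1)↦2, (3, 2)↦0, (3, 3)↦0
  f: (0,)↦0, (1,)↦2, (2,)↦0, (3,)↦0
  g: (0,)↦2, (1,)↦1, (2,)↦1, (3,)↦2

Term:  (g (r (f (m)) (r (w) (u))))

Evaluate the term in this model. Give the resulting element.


value = 2

  m = 1
  (f (m)) = f(1,) = 2
  w = 2
  u = 3
  (r (w) (u)) = r(2, 3) = 1
  (r (f (m)) (r (w) (u))) = r(2, 1) = 0
  (g (r (f (m)) (r (w) (u)))) = g(0,) = 2


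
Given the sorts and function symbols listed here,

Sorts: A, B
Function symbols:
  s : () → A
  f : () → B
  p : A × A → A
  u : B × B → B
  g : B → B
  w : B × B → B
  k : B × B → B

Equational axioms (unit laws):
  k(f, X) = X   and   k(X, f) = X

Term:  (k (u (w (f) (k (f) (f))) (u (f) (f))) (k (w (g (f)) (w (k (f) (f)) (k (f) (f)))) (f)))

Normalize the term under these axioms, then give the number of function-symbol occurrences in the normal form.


size = 14

1. (k (u (w (f) (k (f) (f))) (u (f) (f))) (k (w (g (f)) (w (k (f) (f)) (k (f) (f)))) (f)))  →  (k (u (w (f) (f)) (u (f) (f))) (k (w (g (f)) (w (k (f) (f)) (k (f) (f)))) (f)))
2. (k (u (w (f) (f)) (u (f) (f))) (k (w (g (f)) (w (k (f) (f)) (k (f) (f)))) (f)))  →  (k (u (w (f) (f)) (u (f) (f))) (w (g (f)) (w (k (f) (f)) (k (f) (f)))))
3. (k (u (w (f) (f)) (u (f) (f))) (w (g (f)) (w (k (f) (f)) (k (f) (f)))))  →  (k (u (w (f) (f)) (u (f) (f))) (w (g (f)) (w (f) (k (f) (f)))))
4. (k (u (w (f) (f)) (u (f) (f))) (w (g (f)) (w (f) (k (f) (f)))))  →  (k (u (w (f) (f)) (u (f) (f))) (w (g (f)) (w (f) (f))))
normal form: (k (u (w (f) (f)) (u (f) (f))) (w (g (f)) (w (f) (f))))


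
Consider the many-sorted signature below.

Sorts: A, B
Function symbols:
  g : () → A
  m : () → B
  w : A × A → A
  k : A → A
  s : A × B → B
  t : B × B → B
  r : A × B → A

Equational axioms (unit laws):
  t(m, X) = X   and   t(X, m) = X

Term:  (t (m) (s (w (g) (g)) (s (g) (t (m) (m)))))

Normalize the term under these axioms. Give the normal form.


normal form = (s (w (g) (g)) (s (g) (m)))

1. (t (m) (s (w (g) (g)) (s (g) (t (m) (m)))))  →  (s (w (g) (g)) (s (g) (t (m) (m))))
2. (s (w (g) (g)) (s (g) (t (m) (m))))  →  (s (w (g) (g)) (s (g) (m)))


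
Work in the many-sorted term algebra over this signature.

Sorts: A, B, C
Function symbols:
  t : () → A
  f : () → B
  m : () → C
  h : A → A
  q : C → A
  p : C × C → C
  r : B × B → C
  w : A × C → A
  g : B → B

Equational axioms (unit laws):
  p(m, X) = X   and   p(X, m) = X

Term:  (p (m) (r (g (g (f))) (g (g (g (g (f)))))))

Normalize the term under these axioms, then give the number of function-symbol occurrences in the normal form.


size = 9

1. (p (m) (r (g (g (f))) (g (g (g (g (f)))))))  →  (r (g (g (f))) (g (g (g (g (f))))))
normal form: (r (g (g (f))) (g (g (g (g (f))))))


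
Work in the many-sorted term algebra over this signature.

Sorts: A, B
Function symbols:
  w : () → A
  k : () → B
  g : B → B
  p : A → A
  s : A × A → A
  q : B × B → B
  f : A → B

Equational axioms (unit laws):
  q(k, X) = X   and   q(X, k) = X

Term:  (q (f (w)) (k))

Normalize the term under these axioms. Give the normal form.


1. (q (f (w)) (k))  →  (f (w))

normal form = (f (w))


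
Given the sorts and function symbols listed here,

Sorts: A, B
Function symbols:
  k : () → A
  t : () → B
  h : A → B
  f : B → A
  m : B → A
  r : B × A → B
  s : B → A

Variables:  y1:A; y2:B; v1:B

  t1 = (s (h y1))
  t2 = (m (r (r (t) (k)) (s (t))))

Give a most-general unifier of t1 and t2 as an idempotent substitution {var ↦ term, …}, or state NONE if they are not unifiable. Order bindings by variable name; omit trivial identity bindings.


head clash or occurs-check failure — not unifiable

NONE (not unifiable)


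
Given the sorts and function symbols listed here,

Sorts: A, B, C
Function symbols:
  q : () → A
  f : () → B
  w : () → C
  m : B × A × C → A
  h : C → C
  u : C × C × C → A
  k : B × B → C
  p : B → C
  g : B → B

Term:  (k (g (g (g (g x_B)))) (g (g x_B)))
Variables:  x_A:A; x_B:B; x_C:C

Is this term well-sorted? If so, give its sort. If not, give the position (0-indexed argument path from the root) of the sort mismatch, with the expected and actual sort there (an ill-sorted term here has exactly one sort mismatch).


          x_B : B
        (g x_B) : B
      (g (g x_B)) : B
    (g (g (g x_B))) : B
  (g (g (g (g x_B)))) : B
      x_B : B
    (g x_B) : B
  (g (g x_B)) : B
(k (g (g (g (g x_B)))) (g (g x_B))) : C

well-sorted; sort = C


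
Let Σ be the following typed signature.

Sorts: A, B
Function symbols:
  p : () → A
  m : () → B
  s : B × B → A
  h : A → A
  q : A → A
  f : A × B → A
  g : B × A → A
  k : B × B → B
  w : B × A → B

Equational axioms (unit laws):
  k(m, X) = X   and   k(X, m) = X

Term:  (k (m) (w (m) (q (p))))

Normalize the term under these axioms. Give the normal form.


normal form = (w (m) (q (p)))

1. (k (m) (w (m) (q (p))))  →  (w (m) (q (p)))


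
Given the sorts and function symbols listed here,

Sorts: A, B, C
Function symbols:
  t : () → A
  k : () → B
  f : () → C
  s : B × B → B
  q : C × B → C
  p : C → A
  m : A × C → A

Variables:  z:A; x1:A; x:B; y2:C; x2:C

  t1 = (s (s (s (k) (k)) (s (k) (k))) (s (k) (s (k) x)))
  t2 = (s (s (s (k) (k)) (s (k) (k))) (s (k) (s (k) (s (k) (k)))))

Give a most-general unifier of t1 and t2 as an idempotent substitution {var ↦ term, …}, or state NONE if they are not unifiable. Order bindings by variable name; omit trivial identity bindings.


{x ↦ (s (k) (k))}


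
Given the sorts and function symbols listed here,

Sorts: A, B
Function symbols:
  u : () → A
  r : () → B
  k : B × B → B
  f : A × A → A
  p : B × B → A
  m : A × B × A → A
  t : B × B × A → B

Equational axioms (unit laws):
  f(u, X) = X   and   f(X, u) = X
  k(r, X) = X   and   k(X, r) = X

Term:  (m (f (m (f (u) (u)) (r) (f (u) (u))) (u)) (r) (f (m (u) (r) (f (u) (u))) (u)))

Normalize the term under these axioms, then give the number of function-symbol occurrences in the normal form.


1. (m (f (m (f (u) (u)) (r) (f (u) (u))) (u)) (r) (f (m (u) (r) (f (u) (u))) (u)))  →  (m (m (f (u) (u)) (r) (f (u) (u))) (r) (f (m (u) (r) (f (u) (u))) (u)))
2. (m (m (f (u) (u)) (r) (f (u) (u))) (r) (f (m (u) (r) (f (u) (u))) (u)))  →  (m (m (u) (r) (f (u) (u))) (r) (f (m (u) (r) (f (u) (u))) (u)))
3. (m (m (u) (r) (f (u) (u))) (r) (f (m (u) (r) (f (u) (u))) (u)))  →  (m (m (u) (r) (u)) (r) (f (m (u) (r) (f (u) (u))) (u)))
4. (m (m (u) (r) (u)) (r) (f (m (u) (r) (f (u) (u))) (u)))  →  (m (m (u) (r) (u)) (r) (m (u) (r) (f (u) (u))))
5. (m (m (u) (r) (u)) (r) (m (u) (r) (f (u) (u))))  →  (m (m (u) (r) (u)) (r) (m (u) (r) (u)))
normal form: (m (m (u) (r) (u)) (r) (m (u) (r) (u)))

size = 10
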